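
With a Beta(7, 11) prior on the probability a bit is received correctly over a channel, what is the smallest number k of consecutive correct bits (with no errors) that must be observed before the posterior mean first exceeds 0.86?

After k correct bits and 0 errors the posterior is Beta(7+k, 11), with mean (7+k)/(7+11+k).
Set (7+k)/(18+k) > 0.86 and solve: k > (0.86·18 − 7)/(1 − 0.86) = 60.571.
The smallest integer exceeding 60.571 is 61, and checking k=61: (68)/(79) = 0.8608 > 0.86.

k = 61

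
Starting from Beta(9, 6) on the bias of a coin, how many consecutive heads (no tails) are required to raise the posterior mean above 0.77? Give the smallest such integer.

k = 12

After k heads and 0 tails the posterior is Beta(9+k, 6), with mean (9+k)/(9+6+k).
Set (9+k)/(15+k) > 0.77 and solve: k > (0.77·15 − 9)/(1 − 0.77) = 11.087.
The smallest integer exceeding 11.087 is 12.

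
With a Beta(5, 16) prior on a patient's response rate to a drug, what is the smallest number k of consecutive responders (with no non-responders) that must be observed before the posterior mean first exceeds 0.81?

k = 64

After k responders and 0 non-responders the posterior is Beta(5+k, 16), with mean (5+k)/(5+16+k).
Set (5+k)/(21+k) > 0.81 and solve: k > (0.81·21 − 5)/(1 − 0.81) = 63.211.
The smallest integer exceeding 63.211 is 64.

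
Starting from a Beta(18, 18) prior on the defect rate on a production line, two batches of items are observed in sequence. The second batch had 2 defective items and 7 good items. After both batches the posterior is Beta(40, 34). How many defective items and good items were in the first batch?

Because Beta–binomial updating is additive in the counts, the combined data contributed (α_post−α_prior, β_post−β_prior) successes and failures.
Total across both batches: 40−18=22 defective items, 34−18=16 good items.
Subtract the second batch: 22−2=20 defective items and 16−7=9 good items.

20 defective items and 9 good items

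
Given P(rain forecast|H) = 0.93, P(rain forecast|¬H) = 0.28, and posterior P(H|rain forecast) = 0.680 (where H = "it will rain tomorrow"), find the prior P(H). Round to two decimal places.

P(H) = 0.39

In odds form, posterior odds = prior odds × likelihood ratio, so prior odds = posterior odds ÷ LR.
Posterior odds = 0.680/(1−0.680) = 2.1250. LR = 0.93/0.28 = 3.3214.
Prior odds = 2.1250/3.3214 = 0.6398, so P(H) = 0.6398/(1+0.6398) ≈ 0.39.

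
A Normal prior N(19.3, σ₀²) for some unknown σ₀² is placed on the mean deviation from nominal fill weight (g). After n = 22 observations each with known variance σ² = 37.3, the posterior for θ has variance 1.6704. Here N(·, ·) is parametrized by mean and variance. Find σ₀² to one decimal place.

σ₀² = 113.0

For the Normal–Normal model with known σ², precisions add: τ_n = τ₀ + n/σ².
So 1/σ₀² = 1/1.6704 − 22/37.3 = 0.598659 − 0.589812 = 0.008847.
Hence σ₀² = 1/0.008847 ≈ 113.0.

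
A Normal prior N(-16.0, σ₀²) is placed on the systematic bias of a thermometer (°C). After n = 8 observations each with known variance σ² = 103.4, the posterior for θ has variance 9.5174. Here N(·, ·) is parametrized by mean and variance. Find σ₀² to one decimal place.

Posterior precision equals prior precision plus data precision: 1/σ_n² = 1/σ₀² + n/σ².
So 1/σ₀² = 1/9.5174 − 8/103.4 = 0.105071 − 0.077369 = 0.027702.
Hence σ₀² = 1/0.027702 ≈ 36.1.

σ₀² = 36.1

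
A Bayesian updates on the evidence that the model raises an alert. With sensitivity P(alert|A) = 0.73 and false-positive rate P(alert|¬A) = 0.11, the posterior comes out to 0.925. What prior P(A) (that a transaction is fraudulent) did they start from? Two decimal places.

P(A) = 0.65

Bayes' rule in odds form gives O(A|E) = O(A)·[P(E|A)/P(E|¬A)], hence O(A) = O(A|E)/LR.
Posterior odds = 0.925/(1−0.925) = 12.3333. LR = 0.73/0.11 = 6.6364.
Prior odds = 12.3333/6.6364 = 1.8584, so P(A) = 1.8584/(1+1.8584) ≈ 0.65.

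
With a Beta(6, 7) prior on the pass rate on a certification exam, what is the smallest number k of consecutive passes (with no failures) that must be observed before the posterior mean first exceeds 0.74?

After k passes and 0 failures the posterior is Beta(6+k, 7), with mean (6+k)/(6+7+k).
Set (6+k)/(13+k) > 0.74 and solve: k > (0.74·13 − 6)/(1 − 0.74) = 13.923.
The smallest integer exceeding 13.923 is 14.

k = 14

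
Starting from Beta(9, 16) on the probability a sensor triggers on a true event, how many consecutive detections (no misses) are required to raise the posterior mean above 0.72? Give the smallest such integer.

After k detections and 0 misses the posterior is Beta(9+k, 16), with mean (9+k)/(9+16+k).
Set (9+k)/(25+k) > 0.72 and solve: k > (0.72·25 − 9)/(1 − 0.72) = 32.143.
The smallest integer exceeding 32.143 is 33.

k = 33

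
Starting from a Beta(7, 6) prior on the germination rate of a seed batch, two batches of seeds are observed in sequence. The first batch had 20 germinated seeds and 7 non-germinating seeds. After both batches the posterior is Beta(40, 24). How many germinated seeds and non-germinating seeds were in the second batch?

Because Beta–binomial updating is additive in the counts, the combined data contributed (α_post−α_prior, β_post−β_prior) successes and failures.
Total across both batches: 40−7=33 germinated seeds, 24−6=18 non-germinating seeds.
Subtract the first batch: 33−20=13 germinated seeds and 18−7=11 non-germinating seeds.

13 germinated seeds and 11 non-germinating seeds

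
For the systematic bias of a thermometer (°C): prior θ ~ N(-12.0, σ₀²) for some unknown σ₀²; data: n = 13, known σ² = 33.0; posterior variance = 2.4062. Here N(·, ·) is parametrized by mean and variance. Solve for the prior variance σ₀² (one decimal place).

For the Normal–Normal model with known σ², precisions add: τ_n = τ₀ + n/σ².
So 1/σ₀² = 1/2.4062 − 13/33.0 = 0.415593 − 0.393939 = 0.021654.
Hence σ₀² = 1/0.021654 ≈ 46.2.

σ₀² = 46.2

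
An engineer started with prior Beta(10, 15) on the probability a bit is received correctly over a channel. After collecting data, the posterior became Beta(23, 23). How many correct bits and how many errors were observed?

Beta is conjugate to the binomial likelihood: posterior = Beta(a+s, b+f).
So s = 23 − 10 = 13 and f = 23 − 15 = 8.

13 correct bits and 8 errors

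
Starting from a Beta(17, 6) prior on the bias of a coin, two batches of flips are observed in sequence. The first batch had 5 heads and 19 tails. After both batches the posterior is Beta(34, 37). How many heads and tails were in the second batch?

12 heads and 12 tails

Sequential conjugate updates are equivalent to a single update on the pooled data, so total successes = posterior α − prior α and total failures = posterior β − prior β.
Total across both batches: 34−17=17 heads, 37−6=31 tails.
Subtract the first batch: 17−5=12 heads and 31−19=12 tails.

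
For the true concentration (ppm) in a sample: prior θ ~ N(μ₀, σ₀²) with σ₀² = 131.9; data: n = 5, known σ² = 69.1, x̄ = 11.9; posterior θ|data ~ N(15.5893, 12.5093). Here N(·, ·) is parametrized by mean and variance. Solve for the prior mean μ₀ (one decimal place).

With known observation variance, the Normal–Normal posterior has precision τ_n = τ₀ + n/σ² and mean μ_n = (τ₀μ₀ + (n/σ²)x̄)/τ_n.
Here τ₀ = 1/131.9 = 0.007582 and τ_data = 5/69.1 = 0.072359, so τ_n = 0.079941.
Rearranging for μ₀: μ₀ = (μ_n·τ_n − τ_data·x̄)/τ₀ = (15.5893·0.079941 − 0.072359·11.9) / 0.007582 = 0.385152/0.007582 ≈ 50.8.

μ₀ = 50.8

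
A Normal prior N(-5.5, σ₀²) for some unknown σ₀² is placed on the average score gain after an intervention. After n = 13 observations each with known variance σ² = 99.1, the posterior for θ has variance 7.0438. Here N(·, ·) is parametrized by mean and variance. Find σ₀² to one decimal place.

Posterior precision equals prior precision plus data precision: 1/σ_n² = 1/σ₀² + n/σ².
So 1/σ₀² = 1/7.0438 − 13/99.1 = 0.141969 − 0.131181 = 0.010788.
Hence σ₀² = 1/0.010788 ≈ 92.7.

σ₀² = 92.7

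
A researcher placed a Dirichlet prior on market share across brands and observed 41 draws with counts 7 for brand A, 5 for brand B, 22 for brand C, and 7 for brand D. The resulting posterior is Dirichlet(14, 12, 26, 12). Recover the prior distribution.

For a Dirichlet(α) prior with multinomial counts c, the posterior is Dirichlet(α + c) componentwise.
Subtract each count from the matching posterior parameter: 14−7=7, 12−5=7, 26−22=4, 12−7=5.

Dirichlet(7, 7, 4, 5)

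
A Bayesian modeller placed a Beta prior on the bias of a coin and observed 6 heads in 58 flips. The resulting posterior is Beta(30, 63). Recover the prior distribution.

Beta(24, 11)

Under Beta–binomial conjugacy the posterior parameters are (α+s, β+f).
Subtract the data counts: 30−6=24, 63−52=11.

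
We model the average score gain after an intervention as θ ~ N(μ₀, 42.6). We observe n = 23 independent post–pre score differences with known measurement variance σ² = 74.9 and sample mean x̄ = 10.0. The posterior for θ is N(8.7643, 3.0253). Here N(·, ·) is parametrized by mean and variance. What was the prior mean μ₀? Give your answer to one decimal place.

μ₀ = -7.4

The posterior mean is a precision-weighted average: μ_n = (τ₀μ₀ + τ_data·x̄)/(τ₀+τ_data), with τ₀=1/σ₀² and τ_data=n/σ².
Here τ₀ = 1/42.6 = 0.023474 and τ_data = 23/74.9 = 0.307076, so τ_n = 0.330550.
Rearranging for μ₀: μ₀ = (μ_n·τ_n − τ_data·x̄)/τ₀ = (8.7643·0.330550 − 0.307076·10.0) / 0.023474 = -0.173721/0.023474 ≈ -7.4.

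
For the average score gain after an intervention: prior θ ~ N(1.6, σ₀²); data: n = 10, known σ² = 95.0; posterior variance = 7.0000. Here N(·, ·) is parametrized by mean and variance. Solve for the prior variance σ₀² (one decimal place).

For the Normal–Normal model with known σ², precisions add: τ_n = τ₀ + n/σ².
So 1/σ₀² = 1/7.0000 − 10/95.0 = 0.142857 − 0.105263 = 0.037594.
Hence σ₀² = 1/0.037594 ≈ 26.6.

σ₀² = 26.6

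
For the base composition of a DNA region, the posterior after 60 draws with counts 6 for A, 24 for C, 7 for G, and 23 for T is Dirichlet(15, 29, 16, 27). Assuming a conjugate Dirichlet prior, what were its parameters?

Dirichlet(9, 5, 9, 4)

For a Dirichlet(α) prior with multinomial counts c, the posterior is Dirichlet(α + c) componentwise.
Subtract each count from the matching posterior parameter: 15−6=9, 29−24=5, 16−7=9, 27−23=4.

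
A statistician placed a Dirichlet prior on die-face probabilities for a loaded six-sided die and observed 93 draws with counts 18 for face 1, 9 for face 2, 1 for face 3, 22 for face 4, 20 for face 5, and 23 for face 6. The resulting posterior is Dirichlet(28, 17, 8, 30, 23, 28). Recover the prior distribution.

For a Dirichlet(α) prior with multinomial counts c, the posterior is Dirichlet(α + c) componentwise.
Subtract each count from the matching posterior parameter: 28−18=10, 17−9=8, 8−1=7, 30−22=8, 23−20=3, 28−23=5.

Dirichlet(10, 8, 7, 8, 3, 5)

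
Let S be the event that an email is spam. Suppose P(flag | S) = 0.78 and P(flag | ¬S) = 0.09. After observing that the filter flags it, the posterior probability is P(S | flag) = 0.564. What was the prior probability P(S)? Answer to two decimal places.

In odds form, posterior odds = prior odds × likelihood ratio, so prior odds = posterior odds ÷ LR.
Posterior odds = 0.564/(1−0.564) = 1.2936. LR = 0.78/0.09 = 8.6667.
Prior odds = 1.2936/8.6667 = 0.1493, so P(S) = 0.1493/(1+0.1493) ≈ 0.13.

P(S) = 0.13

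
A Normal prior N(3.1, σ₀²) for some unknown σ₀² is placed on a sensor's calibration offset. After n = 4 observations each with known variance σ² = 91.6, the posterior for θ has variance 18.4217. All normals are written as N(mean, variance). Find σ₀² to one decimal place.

σ₀² = 94.2

For the Normal–Normal model with known σ², precisions add: τ_n = τ₀ + n/σ².
So 1/σ₀² = 1/18.4217 − 4/91.6 = 0.054284 − 0.043668 = 0.010616.
Hence σ₀² = 1/0.010616 ≈ 94.2.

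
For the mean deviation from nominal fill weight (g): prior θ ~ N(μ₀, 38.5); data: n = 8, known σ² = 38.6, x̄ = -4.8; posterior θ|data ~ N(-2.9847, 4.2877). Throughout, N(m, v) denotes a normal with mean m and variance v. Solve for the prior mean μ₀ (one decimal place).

μ₀ = 11.5

The posterior mean is a precision-weighted average: μ_n = (τ₀μ₀ + τ_data·x̄)/(τ₀+τ_data), with τ₀=1/σ₀² and τ_data=n/σ².
Here τ₀ = 1/38.5 = 0.025974 and τ_data = 8/38.6 = 0.207254, so τ_n = 0.233228.
Rearranging for μ₀: μ₀ = (μ_n·τ_n − τ_data·x̄)/τ₀ = (-2.9847·0.233228 − 0.207254·-4.8) / 0.025974 = 0.298704/0.025974 ≈ 11.5.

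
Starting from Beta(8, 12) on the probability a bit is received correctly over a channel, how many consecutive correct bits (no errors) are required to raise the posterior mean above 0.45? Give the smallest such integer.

k = 2

After k correct bits and 0 errors the posterior is Beta(8+k, 12), with mean (8+k)/(8+12+k).
Set (8+k)/(20+k) > 0.45 and solve: k > (0.45·20 − 8)/(1 − 0.45) = 1.818.
The smallest integer exceeding 1.818 is 2, and checking k=2: (10)/(22) = 0.4545 > 0.45.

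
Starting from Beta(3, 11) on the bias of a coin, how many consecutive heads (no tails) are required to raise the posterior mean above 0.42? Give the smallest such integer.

k = 5

After k heads and 0 tails the posterior is Beta(3+k, 11), with mean (3+k)/(3+11+k).
Set (3+k)/(14+k) > 0.42 and solve: k > (0.42·14 − 3)/(1 − 0.42) = 4.966.
The smallest integer exceeding 4.966 is 5.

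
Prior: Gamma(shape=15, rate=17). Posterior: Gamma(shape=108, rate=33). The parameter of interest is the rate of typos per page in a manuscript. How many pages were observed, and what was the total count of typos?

n = 16 pages with total 93 typos

Gamma–Poisson conjugacy: posterior shape = α + Σxᵢ, posterior rate = β + n.
Matching: Σxᵢ = 108 − 15 = 93 and n = 33 − 17 = 16.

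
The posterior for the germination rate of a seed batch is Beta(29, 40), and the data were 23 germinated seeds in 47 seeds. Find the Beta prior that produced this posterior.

Under Beta–binomial conjugacy the posterior parameters are (α+s, β+f).
So α = 29 − 23 = 6 and β = 40 − 24 = 16.

Beta(6, 16)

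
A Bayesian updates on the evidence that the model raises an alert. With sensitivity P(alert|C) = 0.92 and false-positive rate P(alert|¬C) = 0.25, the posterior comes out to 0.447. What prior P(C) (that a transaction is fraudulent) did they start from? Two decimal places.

In odds form, posterior odds = prior odds × likelihood ratio, so prior odds = posterior odds ÷ LR.
Posterior odds = 0.447/(1−0.447) = 0.8083. LR = 0.92/0.25 = 3.6800.
Prior odds = 0.8083/3.6800 = 0.2196, so P(C) = 0.2196/(1+0.2196) ≈ 0.18.

P(C) = 0.18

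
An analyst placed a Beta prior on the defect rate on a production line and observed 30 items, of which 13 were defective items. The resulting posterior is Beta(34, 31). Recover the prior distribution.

Beta is conjugate to the binomial likelihood: posterior = Beta(α+s, β+f).
So α = 34 − 13 = 21 and β = 31 − 17 = 14.

Beta(21, 14)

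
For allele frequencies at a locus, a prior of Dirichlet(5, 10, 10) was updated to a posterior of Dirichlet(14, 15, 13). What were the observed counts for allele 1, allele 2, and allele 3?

counts (9, 5, 3)

For a Dirichlet(α) prior with multinomial counts c, the posterior is Dirichlet(α + c) componentwise.
Counts are posterior − prior componentwise: 14−5=9, 15−10=5, 13−10=3.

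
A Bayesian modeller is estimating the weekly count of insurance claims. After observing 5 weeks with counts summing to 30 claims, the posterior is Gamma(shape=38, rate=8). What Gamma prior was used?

Gamma(shape=8, rate=3)

A Gamma(α, β) prior (rate parametrization) on a Poisson rate with n observations summing to S gives posterior Gamma(α+S, β+n).
So α = 38 − 30 = 8 and β = 8 − 5 = 3.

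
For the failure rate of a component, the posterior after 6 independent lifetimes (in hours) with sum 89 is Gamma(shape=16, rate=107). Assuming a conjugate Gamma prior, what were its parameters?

Gamma–exponential conjugacy: posterior shape = α + n, posterior rate = β + Σtᵢ.
So α = 16 − 6 = 10 and β = 107 − 89 = 18.

Gamma(shape=10, rate=18)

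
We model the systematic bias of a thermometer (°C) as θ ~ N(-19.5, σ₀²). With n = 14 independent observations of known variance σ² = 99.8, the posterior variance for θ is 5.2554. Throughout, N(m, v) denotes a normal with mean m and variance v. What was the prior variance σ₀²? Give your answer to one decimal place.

σ₀² = 20.0

For the Normal–Normal model with known σ², precisions add: τ_n = τ₀ + n/σ².
So 1/σ₀² = 1/5.2554 − 14/99.8 = 0.190280 − 0.140281 = 0.049999.
Hence σ₀² = 1/0.049999 ≈ 20.0.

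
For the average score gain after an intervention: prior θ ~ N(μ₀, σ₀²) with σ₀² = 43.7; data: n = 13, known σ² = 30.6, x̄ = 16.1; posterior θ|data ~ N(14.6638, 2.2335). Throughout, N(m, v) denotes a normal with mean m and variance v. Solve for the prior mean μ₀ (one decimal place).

With known observation variance, the Normal–Normal posterior has precision τ_n = τ₀ + n/σ² and mean μ_n = (τ₀μ₀ + (n/σ²)x̄)/τ_n.
Here τ₀ = 1/43.7 = 0.022883 and τ_data = 13/30.6 = 0.424837, so τ_n = 0.447720.
Rearranging for μ₀: μ₀ = (μ_n·τ_n − τ_data·x̄)/τ₀ = (14.6638·0.447720 − 0.424837·16.1) / 0.022883 = -0.274599/0.022883 ≈ -12.0.

μ₀ = -12.0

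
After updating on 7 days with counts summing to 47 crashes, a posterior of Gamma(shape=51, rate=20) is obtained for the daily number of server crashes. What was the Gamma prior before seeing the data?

A Gamma(α, β) prior (rate parametrization) on a Poisson rate with n observations summing to S gives posterior Gamma(α+S, β+n).
So α = 51 − 47 = 4 and β = 20 − 7 = 13.

Gamma(shape=4, rate=13)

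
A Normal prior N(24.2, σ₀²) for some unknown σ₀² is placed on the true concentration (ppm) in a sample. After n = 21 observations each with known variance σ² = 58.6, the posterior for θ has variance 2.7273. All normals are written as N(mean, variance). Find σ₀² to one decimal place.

σ₀² = 120.5

For the Normal–Normal model with known σ², precisions add: τ_n = τ₀ + n/σ².
So 1/σ₀² = 1/2.7273 − 21/58.6 = 0.366663 − 0.358362 = 0.008301.
Hence σ₀² = 1/0.008301 ≈ 120.5.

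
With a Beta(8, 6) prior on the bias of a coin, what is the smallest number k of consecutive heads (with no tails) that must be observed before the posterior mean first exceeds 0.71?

k = 7

After k heads and 0 tails the posterior is Beta(8+k, 6), with mean (8+k)/(8+6+k).
Set (8+k)/(14+k) > 0.71 and solve: k > (0.71·14 − 8)/(1 − 0.71) = 6.690.
The smallest integer exceeding 6.690 is 7, and checking k=7: (15)/(21) = 0.7143 > 0.71.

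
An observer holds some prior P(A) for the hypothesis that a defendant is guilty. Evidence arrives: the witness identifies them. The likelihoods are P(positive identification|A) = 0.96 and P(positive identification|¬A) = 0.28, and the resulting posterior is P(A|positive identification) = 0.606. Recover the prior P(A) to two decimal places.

P(A) = 0.31

In odds form, posterior odds = prior odds × likelihood ratio, so prior odds = posterior odds ÷ LR.
Posterior odds = 0.606/(1−0.606) = 1.5381. LR = 0.96/0.28 = 3.4286.
Prior odds = 1.5381/3.4286 = 0.4486, so P(A) = 0.4486/(1+0.4486) ≈ 0.31.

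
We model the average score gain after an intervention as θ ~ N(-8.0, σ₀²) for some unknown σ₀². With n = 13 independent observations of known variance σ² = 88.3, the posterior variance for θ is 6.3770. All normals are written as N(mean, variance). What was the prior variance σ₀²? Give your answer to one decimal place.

For the Normal–Normal model with known σ², precisions add: τ_n = τ₀ + n/σ².
So 1/σ₀² = 1/6.3770 − 13/88.3 = 0.156814 − 0.147225 = 0.009589.
Hence σ₀² = 1/0.009589 ≈ 104.3.

σ₀² = 104.3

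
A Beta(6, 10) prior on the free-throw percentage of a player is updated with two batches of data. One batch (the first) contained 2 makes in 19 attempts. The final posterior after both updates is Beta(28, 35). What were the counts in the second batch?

20 makes and 8 misses

Because Beta–binomial updating is additive in the counts, the combined data contributed (α_post−α_prior, β_post−β_prior) successes and failures.
Total across both batches: 28−6=22 makes, 35−10=25 misses.
Subtract the first batch: 22−2=20 makes and 25−17=8 misses.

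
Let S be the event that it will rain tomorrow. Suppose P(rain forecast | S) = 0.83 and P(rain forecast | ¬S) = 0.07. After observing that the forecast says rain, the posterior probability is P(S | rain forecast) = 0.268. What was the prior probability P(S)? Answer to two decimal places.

Bayes' rule in odds form gives O(S|E) = O(S)·[P(E|S)/P(E|¬S)], hence O(S) = O(S|E)/LR.
Posterior odds = 0.268/(1−0.268) = 0.3661. LR = 0.83/0.07 = 11.8571.
Prior odds = 0.3661/11.8571 = 0.0309, so P(S) = 0.0309/(1+0.0309) ≈ 0.03.

P(S) = 0.03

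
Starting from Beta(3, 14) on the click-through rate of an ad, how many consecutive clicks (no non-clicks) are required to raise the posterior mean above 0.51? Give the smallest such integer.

After k clicks and 0 non-clicks the posterior is Beta(3+k, 14), with mean (3+k)/(3+14+k).
Set (3+k)/(17+k) > 0.51 and solve: k > (0.51·17 − 3)/(1 − 0.51) = 11.571.
The smallest integer exceeding 11.571 is 12.

k = 12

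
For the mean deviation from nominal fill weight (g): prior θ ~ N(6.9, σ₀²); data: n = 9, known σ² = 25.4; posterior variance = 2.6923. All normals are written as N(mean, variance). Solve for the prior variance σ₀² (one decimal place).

Posterior precision equals prior precision plus data precision: 1/σ_n² = 1/σ₀² + n/σ².
So 1/σ₀² = 1/2.6923 − 9/25.4 = 0.371430 − 0.354331 = 0.017099.
Hence σ₀² = 1/0.017099 ≈ 58.5.

σ₀² = 58.5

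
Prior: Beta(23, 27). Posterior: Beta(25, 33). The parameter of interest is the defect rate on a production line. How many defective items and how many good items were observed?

Under Beta–binomial conjugacy the posterior parameters are (α+s, β+f).
So s = 25 − 23 = 2 and f = 33 − 27 = 6.

2 defective items and 6 good items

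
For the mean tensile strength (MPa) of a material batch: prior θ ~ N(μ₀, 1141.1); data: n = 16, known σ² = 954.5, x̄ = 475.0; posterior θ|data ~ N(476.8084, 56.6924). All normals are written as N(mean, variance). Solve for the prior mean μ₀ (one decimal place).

The posterior mean is a precision-weighted average: μ_n = (τ₀μ₀ + τ_data·x̄)/(τ₀+τ_data), with τ₀=1/σ₀² and τ_data=n/σ².
Here τ₀ = 1/1141.1 = 0.000876 and τ_data = 16/954.5 = 0.016763, so τ_n = 0.017639.
Rearranging for μ₀: μ₀ = (μ_n·τ_n − τ_data·x̄)/τ₀ = (476.8084·0.017639 − 0.016763·475.0) / 0.000876 = 0.447998/0.000876 ≈ 511.4.

μ₀ = 511.4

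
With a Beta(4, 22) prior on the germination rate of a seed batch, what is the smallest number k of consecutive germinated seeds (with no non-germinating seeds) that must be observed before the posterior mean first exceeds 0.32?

After k germinated seeds and 0 non-germinating seeds the posterior is Beta(4+k, 22), with mean (4+k)/(4+22+k).
Set (4+k)/(26+k) > 0.32 and solve: k > (0.32·26 − 4)/(1 − 0.32) = 6.353.
The smallest integer exceeding 6.353 is 7.

k = 7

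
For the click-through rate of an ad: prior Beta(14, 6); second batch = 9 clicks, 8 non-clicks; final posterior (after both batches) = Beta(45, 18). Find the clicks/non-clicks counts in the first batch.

22 clicks and 4 non-clicks

Sequential conjugate updates are equivalent to a single update on the pooled data, so total successes = posterior α − prior α and total failures = posterior β − prior β.
Total across both batches: 45−14=31 clicks, 18−6=12 non-clicks.
Subtract the second batch: 31−9=22 clicks and 12−8=4 non-clicks.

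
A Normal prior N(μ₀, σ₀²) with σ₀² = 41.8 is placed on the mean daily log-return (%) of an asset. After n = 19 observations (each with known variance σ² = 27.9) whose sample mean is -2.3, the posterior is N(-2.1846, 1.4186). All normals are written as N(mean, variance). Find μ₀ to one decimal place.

With known observation variance, the Normal–Normal posterior has precision τ_n = τ₀ + n/σ² and mean μ_n = (τ₀μ₀ + (n/σ²)x̄)/τ_n.
Here τ₀ = 1/41.8 = 0.023923 and τ_data = 19/27.9 = 0.681004, so τ_n = 0.704927.
Rearranging for μ₀: μ₀ = (μ_n·τ_n − τ_data·x̄)/τ₀ = (-2.1846·0.704927 − 0.681004·-2.3) / 0.023923 = 0.026326/0.023923 ≈ 1.1.

μ₀ = 1.1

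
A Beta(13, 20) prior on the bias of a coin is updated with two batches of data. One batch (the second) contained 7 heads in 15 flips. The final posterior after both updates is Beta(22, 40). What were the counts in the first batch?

Sequential conjugate updates are equivalent to a single update on the pooled data, so total successes = posterior α − prior α and total failures = posterior β − prior β.
Total across both batches: 22−13=9 heads, 40−20=20 tails.
Subtract the second batch: 9−7=2 heads and 20−8=12 tails.

2 heads and 12 tails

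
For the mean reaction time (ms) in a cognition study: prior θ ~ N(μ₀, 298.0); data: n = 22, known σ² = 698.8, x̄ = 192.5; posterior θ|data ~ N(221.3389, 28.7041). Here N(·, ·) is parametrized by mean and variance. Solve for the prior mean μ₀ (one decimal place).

With known observation variance, the Normal–Normal posterior has precision τ_n = τ₀ + n/σ² and mean μ_n = (τ₀μ₀ + (n/σ²)x̄)/τ_n.
Here τ₀ = 1/298.0 = 0.003356 and τ_data = 22/698.8 = 0.031483, so τ_n = 0.034839.
Rearranging for μ₀: μ₀ = (μ_n·τ_n − τ_data·x̄)/τ₀ = (221.3389·0.034839 − 0.031483·192.5) / 0.003356 = 1.650748/0.003356 ≈ 491.9.

μ₀ = 491.9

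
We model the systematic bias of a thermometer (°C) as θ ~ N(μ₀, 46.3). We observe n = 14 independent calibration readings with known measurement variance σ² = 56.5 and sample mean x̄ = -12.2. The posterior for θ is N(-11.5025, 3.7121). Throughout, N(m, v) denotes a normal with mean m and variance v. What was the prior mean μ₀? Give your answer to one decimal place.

With known observation variance, the Normal–Normal posterior has precision τ_n = τ₀ + n/σ² and mean μ_n = (τ₀μ₀ + (n/σ²)x̄)/τ_n.
Here τ₀ = 1/46.3 = 0.021598 and τ_data = 14/56.5 = 0.247788, so τ_n = 0.269386.
Rearranging for μ₀: μ₀ = (μ_n·τ_n − τ_data·x̄)/τ₀ = (-11.5025·0.269386 − 0.247788·-12.2) / 0.021598 = -0.075599/0.021598 ≈ -3.5.

μ₀ = -3.5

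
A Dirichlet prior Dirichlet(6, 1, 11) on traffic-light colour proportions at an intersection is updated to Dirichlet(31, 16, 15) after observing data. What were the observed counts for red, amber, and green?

counts (25, 15, 4)

For a Dirichlet(α) prior with multinomial counts c, the posterior is Dirichlet(α + c) componentwise.
Counts are posterior − prior componentwise: 31−6=25, 16−1=15, 15−11=4.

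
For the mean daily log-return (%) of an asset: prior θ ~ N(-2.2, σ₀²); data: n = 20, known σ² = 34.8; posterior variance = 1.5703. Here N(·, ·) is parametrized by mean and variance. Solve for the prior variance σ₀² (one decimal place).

σ₀² = 16.1

Posterior precision equals prior precision plus data precision: 1/σ_n² = 1/σ₀² + n/σ².
So 1/σ₀² = 1/1.5703 − 20/34.8 = 0.636821 − 0.574713 = 0.062108.
Hence σ₀² = 1/0.062108 ≈ 16.1.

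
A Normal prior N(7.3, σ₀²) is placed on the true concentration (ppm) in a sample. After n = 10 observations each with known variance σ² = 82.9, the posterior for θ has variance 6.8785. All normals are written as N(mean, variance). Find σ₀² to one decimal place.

σ₀² = 40.4

Posterior precision equals prior precision plus data precision: 1/σ_n² = 1/σ₀² + n/σ².
So 1/σ₀² = 1/6.8785 − 10/82.9 = 0.145381 − 0.120627 = 0.024754.
Hence σ₀² = 1/0.024754 ≈ 40.4.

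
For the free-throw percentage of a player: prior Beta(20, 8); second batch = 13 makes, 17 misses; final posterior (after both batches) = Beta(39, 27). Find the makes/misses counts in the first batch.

Because Beta–binomial updating is additive in the counts, the combined data contributed (α_post−α_prior, β_post−β_prior) successes and failures.
Total across both batches: 39−20=19 makes, 27−8=19 misses.
Subtract the second batch: 19−13=6 makes and 19−17=2 misses.

6 makes and 2 misses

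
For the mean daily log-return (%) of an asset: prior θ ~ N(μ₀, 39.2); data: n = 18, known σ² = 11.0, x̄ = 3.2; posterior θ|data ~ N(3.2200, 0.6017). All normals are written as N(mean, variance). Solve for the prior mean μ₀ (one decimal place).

The posterior mean is a precision-weighted average: μ_n = (τ₀μ₀ + τ_data·x̄)/(τ₀+τ_data), with τ₀=1/σ₀² and τ_data=n/σ².
Here τ₀ = 1/39.2 = 0.025510 and τ_data = 18/11.0 = 1.636364, so τ_n = 1.661874.
Rearranging for μ₀: μ₀ = (μ_n·τ_n − τ_data·x̄)/τ₀ = (3.2200·1.661874 − 1.636364·3.2) / 0.025510 = 0.114869/0.025510 ≈ 4.5.

μ₀ = 4.5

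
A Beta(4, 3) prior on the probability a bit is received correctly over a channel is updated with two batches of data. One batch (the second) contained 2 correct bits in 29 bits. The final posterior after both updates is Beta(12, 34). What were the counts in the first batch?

Because Beta–binomial updating is additive in the counts, the combined data contributed (α_post−α_prior, β_post−β_prior) successes and failures.
Total across both batches: 12−4=8 correct bits, 34−3=31 errors.
Subtract the second batch: 8−2=6 correct bits and 31−27=4 errors.

6 correct bits and 4 errors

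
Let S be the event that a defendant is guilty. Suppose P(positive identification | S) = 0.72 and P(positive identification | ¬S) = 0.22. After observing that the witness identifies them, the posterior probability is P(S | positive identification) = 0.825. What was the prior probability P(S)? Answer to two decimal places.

P(S) = 0.59

Bayes' rule in odds form gives O(S|E) = O(S)·[P(E|S)/P(E|¬S)], hence O(S) = O(S|E)/LR.
Posterior odds = 0.825/(1−0.825) = 4.7143. LR = 0.72/0.22 = 3.2727.
Prior odds = 4.7143/3.2727 = 1.4405, so P(S) = 1.4405/(1+1.4405) ≈ 0.59.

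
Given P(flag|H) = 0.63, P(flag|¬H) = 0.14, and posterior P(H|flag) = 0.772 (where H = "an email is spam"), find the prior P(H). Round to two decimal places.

In odds form, posterior odds = prior odds × likelihood ratio, so prior odds = posterior odds ÷ LR.
Posterior odds = 0.772/(1−0.772) = 3.3860. LR = 0.63/0.14 = 4.5000.
Prior odds = 3.3860/4.5000 = 0.7524, so P(H) = 0.7524/(1+0.7524) ≈ 0.43.

P(H) = 0.43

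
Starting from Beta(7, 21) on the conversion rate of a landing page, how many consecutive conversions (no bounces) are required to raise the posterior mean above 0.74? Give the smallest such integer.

After k conversions and 0 bounces the posterior is Beta(7+k, 21), with mean (7+k)/(7+21+k).
Set (7+k)/(28+k) > 0.74 and solve: k > (0.74·28 − 7)/(1 − 0.74) = 52.769.
The smallest integer exceeding 52.769 is 53, and checking k=53: (60)/(81) = 0.7407 > 0.74.

k = 53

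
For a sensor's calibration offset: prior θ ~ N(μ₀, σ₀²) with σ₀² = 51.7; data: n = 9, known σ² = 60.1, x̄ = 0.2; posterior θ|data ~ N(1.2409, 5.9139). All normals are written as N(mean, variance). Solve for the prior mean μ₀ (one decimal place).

μ₀ = 9.3

The posterior mean is a precision-weighted average: μ_n = (τ₀μ₀ + τ_data·x̄)/(τ₀+τ_data), with τ₀=1/σ₀² and τ_data=n/σ².
Here τ₀ = 1/51.7 = 0.019342 and τ_data = 9/60.1 = 0.149750, so τ_n = 0.169092.
Rearranging for μ₀: μ₀ = (μ_n·τ_n − τ_data·x̄)/τ₀ = (1.2409·0.169092 − 0.149750·0.2) / 0.019342 = 0.179876/0.019342 ≈ 9.3.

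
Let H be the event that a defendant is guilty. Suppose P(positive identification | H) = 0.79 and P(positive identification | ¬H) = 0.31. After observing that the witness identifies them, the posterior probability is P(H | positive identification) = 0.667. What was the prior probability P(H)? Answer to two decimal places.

In odds form, posterior odds = prior odds × likelihood ratio, so prior odds = posterior odds ÷ LR.
Posterior odds = 0.667/(1−0.667) = 2.0030. LR = 0.79/0.31 = 2.5484.
Prior odds = 2.0030/2.5484 = 0.7860, so P(H) = 0.7860/(1+0.7860) ≈ 0.44.

P(H) = 0.44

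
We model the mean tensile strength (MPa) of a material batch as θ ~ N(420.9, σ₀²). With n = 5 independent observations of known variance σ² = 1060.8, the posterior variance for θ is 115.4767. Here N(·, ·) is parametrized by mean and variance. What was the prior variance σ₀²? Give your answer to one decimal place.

σ₀² = 253.4

Posterior precision equals prior precision plus data precision: 1/σ_n² = 1/σ₀² + n/σ².
So 1/σ₀² = 1/115.4767 − 5/1060.8 = 0.008660 − 0.004713 = 0.003947.
Hence σ₀² = 1/0.003947 ≈ 253.4.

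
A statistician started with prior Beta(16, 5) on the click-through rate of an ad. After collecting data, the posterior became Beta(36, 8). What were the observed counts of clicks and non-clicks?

Beta is conjugate to the binomial likelihood: posterior = Beta(α+s, β+f).
So s = 36 − 16 = 20 and f = 8 − 5 = 3.

20 clicks and 3 non-clicks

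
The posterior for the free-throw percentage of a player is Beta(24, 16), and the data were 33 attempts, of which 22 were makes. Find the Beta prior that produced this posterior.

Beta is conjugate to the binomial likelihood: posterior = Beta(a+s, b+f).
So a = 24 − 22 = 2 and b = 16 − 11 = 5.

Beta(2, 5)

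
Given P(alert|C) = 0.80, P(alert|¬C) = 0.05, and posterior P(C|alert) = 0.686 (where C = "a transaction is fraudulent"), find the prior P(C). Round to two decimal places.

Bayes' rule in odds form gives O(C|E) = O(C)·[P(E|C)/P(E|¬C)], hence O(C) = O(C|E)/LR.
Posterior odds = 0.686/(1−0.686) = 2.1847. LR = 0.80/0.05 = 16.0000.
Prior odds = 2.1847/16.0000 = 0.1365, so P(C) = 0.1365/(1+0.1365) ≈ 0.12.

P(C) = 0.12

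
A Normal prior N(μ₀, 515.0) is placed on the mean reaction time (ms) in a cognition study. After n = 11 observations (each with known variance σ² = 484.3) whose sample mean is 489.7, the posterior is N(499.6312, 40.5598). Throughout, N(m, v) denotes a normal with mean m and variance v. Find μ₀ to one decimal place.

μ₀ = 615.8

The posterior mean is a precision-weighted average: μ_n = (τ₀μ₀ + τ_data·x̄)/(τ₀+τ_data), with τ₀=1/σ₀² and τ_data=n/σ².
Here τ₀ = 1/515.0 = 0.001942 and τ_data = 11/484.3 = 0.022713, so τ_n = 0.024655.
Rearranging for μ₀: μ₀ = (μ_n·τ_n − τ_data·x̄)/τ₀ = (499.6312·0.024655 − 0.022713·489.7) / 0.001942 = 1.195851/0.001942 ≈ 615.8.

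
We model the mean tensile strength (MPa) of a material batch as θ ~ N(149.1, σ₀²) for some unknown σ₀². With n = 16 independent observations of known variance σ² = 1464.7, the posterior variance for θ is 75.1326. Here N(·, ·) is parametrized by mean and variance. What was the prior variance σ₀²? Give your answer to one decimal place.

σ₀² = 419.1

Posterior precision equals prior precision plus data precision: 1/σ_n² = 1/σ₀² + n/σ².
So 1/σ₀² = 1/75.1326 − 16/1464.7 = 0.013310 − 0.010924 = 0.002386.
Hence σ₀² = 1/0.002386 ≈ 419.1.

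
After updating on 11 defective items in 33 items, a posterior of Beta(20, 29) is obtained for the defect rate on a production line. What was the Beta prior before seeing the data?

Beta is conjugate to the binomial likelihood: posterior = Beta(a+s, b+f).
So a = 20 − 11 = 9 and b = 29 − 22 = 7.

Beta(9, 7)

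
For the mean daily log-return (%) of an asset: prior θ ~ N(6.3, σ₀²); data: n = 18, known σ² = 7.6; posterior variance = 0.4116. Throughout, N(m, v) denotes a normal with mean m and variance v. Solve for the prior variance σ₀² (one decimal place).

σ₀² = 16.4

Posterior precision equals prior precision plus data precision: 1/σ_n² = 1/σ₀² + n/σ².
So 1/σ₀² = 1/0.4116 − 18/7.6 = 2.429543 − 2.368421 = 0.061122.
Hence σ₀² = 1/0.061122 ≈ 16.4.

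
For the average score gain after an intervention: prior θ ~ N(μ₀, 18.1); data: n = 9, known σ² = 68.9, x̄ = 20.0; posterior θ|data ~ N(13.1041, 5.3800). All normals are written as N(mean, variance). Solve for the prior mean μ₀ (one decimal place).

The posterior mean is a precision-weighted average: μ_n = (τ₀μ₀ + τ_data·x̄)/(τ₀+τ_data), with τ₀=1/σ₀² and τ_data=n/σ².
Here τ₀ = 1/18.1 = 0.055249 and τ_data = 9/68.9 = 0.130624, so τ_n = 0.185873.
Rearranging for μ₀: μ₀ = (μ_n·τ_n − τ_data·x̄)/τ₀ = (13.1041·0.185873 − 0.130624·20.0) / 0.055249 = -0.176782/0.055249 ≈ -3.2.

μ₀ = -3.2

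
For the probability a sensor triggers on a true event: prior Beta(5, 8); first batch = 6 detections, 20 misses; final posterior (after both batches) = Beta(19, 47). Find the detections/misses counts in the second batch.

8 detections and 19 misses

Sequential conjugate updates are equivalent to a single update on the pooled data, so total successes = posterior α − prior α and total failures = posterior β − prior β.
Total across both batches: 19−5=14 detections, 47−8=39 misses.
Subtract the first batch: 14−6=8 detections and 39−20=19 misses.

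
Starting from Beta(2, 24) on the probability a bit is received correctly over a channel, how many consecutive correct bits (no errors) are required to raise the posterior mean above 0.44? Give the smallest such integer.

k = 17

After k correct bits and 0 errors the posterior is Beta(2+k, 24), with mean (2+k)/(2+24+k).
Set (2+k)/(26+k) > 0.44 and solve: k > (0.44·26 − 2)/(1 − 0.44) = 16.857.
The smallest integer exceeding 16.857 is 17, and checking k=17: (19)/(43) = 0.4419 > 0.44.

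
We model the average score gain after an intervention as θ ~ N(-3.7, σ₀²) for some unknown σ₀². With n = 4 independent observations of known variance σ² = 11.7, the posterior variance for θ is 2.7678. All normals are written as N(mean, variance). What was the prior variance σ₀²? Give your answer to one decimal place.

σ₀² = 51.5

For the Normal–Normal model with known σ², precisions add: τ_n = τ₀ + n/σ².
So 1/σ₀² = 1/2.7678 − 4/11.7 = 0.361298 − 0.341880 = 0.019418.
Hence σ₀² = 1/0.019418 ≈ 51.5.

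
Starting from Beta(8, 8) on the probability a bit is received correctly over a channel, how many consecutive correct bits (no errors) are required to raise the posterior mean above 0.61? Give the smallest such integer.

After k correct bits and 0 errors the posterior is Beta(8+k, 8), with mean (8+k)/(8+8+k).
Set (8+k)/(16+k) > 0.61 and solve: k > (0.61·16 − 8)/(1 − 0.61) = 4.513.
The smallest integer exceeding 4.513 is 5.

k = 5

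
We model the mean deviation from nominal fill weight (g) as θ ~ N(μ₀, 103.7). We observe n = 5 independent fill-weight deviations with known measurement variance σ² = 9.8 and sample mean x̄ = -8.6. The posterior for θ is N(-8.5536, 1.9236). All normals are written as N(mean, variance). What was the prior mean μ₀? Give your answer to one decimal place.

μ₀ = -6.1

With known observation variance, the Normal–Normal posterior has precision τ_n = τ₀ + n/σ² and mean μ_n = (τ₀μ₀ + (n/σ²)x̄)/τ_n.
Here τ₀ = 1/103.7 = 0.009643 and τ_data = 5/9.8 = 0.510204, so τ_n = 0.519847.
Rearranging for μ₀: μ₀ = (μ_n·τ_n − τ_data·x̄)/τ₀ = (-8.5536·0.519847 − 0.510204·-8.6) / 0.009643 = -0.058809/0.009643 ≈ -6.1.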